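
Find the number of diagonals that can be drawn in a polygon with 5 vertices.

Total line segments between 5 vertices = C(5,2) = 10.
Subtract the 5 sides: 10 - 5 = 5 diagonals.

5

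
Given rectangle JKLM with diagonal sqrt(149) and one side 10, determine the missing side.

Using the Pythagorean theorem: d^2 = a^2 + b^2
b^2 = d^2 - a^2
b^2 = 149 - 100
b^2 = 49
b = sqrt(49) = 7

7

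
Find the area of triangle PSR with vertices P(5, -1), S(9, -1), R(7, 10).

The Shoelace formula computes the area from vertex coordinates by summing cross products.
For vertices (5,-1), (9,-1), (7,10):
Signed sum = 5*-1 - 9*-1 + 9*10 - 7*-1 + 7*-1 - 5*10
= 4 + 97 + -57 = 44
Area = (1/2)|44| = 22.

22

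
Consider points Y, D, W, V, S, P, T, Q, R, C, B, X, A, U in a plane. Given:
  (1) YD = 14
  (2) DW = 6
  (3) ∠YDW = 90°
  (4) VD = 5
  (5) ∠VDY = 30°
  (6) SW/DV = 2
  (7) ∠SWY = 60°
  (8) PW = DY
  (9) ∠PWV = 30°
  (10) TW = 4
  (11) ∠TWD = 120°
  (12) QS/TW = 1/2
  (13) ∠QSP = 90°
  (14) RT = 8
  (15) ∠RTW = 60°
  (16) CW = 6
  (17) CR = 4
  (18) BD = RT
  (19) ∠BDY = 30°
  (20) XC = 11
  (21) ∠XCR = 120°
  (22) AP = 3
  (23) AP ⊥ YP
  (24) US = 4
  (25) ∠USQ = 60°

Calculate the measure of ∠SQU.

From the given relations: QS = 1/2·TW = 1/2·4 = 2.
Step 1: By the law of cosines on triangle QSU: QU² = 2² + 4² − 2·2·4·cos(60°) = 12, so QU = 2·√3.
Step 2: By the inverse law of cosines on triangle SQU: cos(∠SQU) = (2² + (2·√3)² − 4²) / (2·2·2·√3) = 0/13.86 = 0, so ∠SQU = 90°.

Therefore, the measure of angle ∠SQU = 90°.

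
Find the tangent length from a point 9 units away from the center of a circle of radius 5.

tangent = √(d² - r²) = √(9² - 5²) = √(81 - 25) = √56 = 2*sqrt(14)

2*sqrt(14)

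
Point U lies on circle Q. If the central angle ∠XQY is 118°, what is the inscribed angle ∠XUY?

An inscribed angle intercepts an arc from a point on the circle, while the central angle intercepts the same arc from the center.
The inscribed angle is always half the central angle: 118° / 2 = 59°.

59°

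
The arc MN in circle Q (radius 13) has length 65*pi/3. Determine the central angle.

θ = 360 × 65*pi/3 / (2π × 13) = 300° (rearranging arc length formula).

300°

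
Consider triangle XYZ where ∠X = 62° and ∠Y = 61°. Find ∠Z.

The interior angles sum to 180°: angle Z = 180 - 62 - 61 = 57°.
The triangle is acute (angles 62°, 61°, 57°).

57 degrees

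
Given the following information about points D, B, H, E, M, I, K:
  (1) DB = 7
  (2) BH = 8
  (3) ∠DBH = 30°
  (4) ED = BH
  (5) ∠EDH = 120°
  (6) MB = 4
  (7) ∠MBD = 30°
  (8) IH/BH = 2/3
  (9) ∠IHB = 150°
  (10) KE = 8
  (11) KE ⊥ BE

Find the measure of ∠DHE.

From the given relations: ED = BH = 8.
Step 1: By the law of cosines on triangle HBD: HD² = 8² + 7² − 2·8·7·cos(30°) = 16.01, so HD ≈ 4.
Step 2: By the law of cosines on triangle HDE: HE² = 4² + 8² − 2·4·8·cos(120°) = 112.01, so HE ≈ 10.58.
Step 3: By the inverse law of cosines on triangle DHE: cos(∠DHE) = (4² + 10.58² − 8²) / (2·4·10.58) = 64.02/84.68 = 0.756, so ∠DHE = 40.89°.

Therefore, the measure of angle ∠DHE = 40.89°.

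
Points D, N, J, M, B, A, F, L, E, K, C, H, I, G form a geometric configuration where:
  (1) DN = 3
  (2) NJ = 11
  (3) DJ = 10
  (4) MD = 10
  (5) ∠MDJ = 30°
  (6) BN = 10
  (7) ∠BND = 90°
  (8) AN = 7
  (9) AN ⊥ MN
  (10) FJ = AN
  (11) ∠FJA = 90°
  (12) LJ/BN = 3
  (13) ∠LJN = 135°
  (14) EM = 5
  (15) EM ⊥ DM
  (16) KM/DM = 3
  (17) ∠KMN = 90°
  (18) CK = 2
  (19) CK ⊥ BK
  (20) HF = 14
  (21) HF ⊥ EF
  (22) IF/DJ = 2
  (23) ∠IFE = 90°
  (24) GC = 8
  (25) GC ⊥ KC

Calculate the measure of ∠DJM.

Step 1: By the law of cosines on triangle JDM: JM² = 10² + 10² − 2·10·10·cos(30°) = 26.79, so JM ≈ 5.18.
Step 2: By the inverse law of cosines on triangle DJM: cos(∠DJM) = (10² + 5.18² − 10²) / (2·10·5.18) = 26.79/103.53 = 0.2588, so ∠DJM = 75°.

Therefore, the measure of angle ∠DJM = 75°.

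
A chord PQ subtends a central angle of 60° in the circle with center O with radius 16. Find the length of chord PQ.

Chord = 2(16) sin(30°) = 16

16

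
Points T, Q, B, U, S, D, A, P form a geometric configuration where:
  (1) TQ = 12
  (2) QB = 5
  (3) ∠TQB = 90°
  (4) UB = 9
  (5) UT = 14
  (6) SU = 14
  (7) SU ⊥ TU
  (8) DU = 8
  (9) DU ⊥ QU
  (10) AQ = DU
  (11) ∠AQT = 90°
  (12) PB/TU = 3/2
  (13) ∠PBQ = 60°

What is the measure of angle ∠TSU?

Step 1: By the law of cosines on triangle SUT: ST² = 14² + 14² − 2·14·14·cos(90°) = 392, so ST = 14·√2.
Step 2: By the inverse law of cosines on triangle TSU: cos(∠TSU) = ((14·√2)² + 14² − 14²) / (2·14·√2·14) = 392/554.37 = 0.7071, so ∠TSU = 45°.

Therefore, the measure of angle ∠TSU = 45°.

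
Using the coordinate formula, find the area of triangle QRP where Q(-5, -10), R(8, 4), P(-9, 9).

The Shoelace formula computes the area from vertex coordinates by summing cross products.
For vertices (-5,-10), (8,4), (-9,9):
Signed sum = -5*4 - 8*-10 + 8*9 - -9*4 + -9*-10 - -5*9
= 60 + 108 + 135 = 303
Area = (1/2)|303| = 303/2.

303/2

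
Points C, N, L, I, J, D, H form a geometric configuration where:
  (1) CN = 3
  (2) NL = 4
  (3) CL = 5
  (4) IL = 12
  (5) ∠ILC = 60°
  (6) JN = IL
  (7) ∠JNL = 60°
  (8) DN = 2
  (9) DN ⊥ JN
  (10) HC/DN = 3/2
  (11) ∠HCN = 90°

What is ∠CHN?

From the given relations: HC = 3/2·DN = 3/2·2 = 3.
Step 1: By the law of cosines on triangle HCN: HN² = 3² + 3² − 2·3·3·cos(90°) = 18, so HN = 3·√2.
Step 2: By the inverse law of cosines on triangle CHN: cos(∠CHN) = (3² + (3·√2)² − 3²) / (2·3·3·√2) = 18/25.46 = 0.7071, so ∠CHN = 45°.

Therefore, the measure of angle ∠CHN = 45°.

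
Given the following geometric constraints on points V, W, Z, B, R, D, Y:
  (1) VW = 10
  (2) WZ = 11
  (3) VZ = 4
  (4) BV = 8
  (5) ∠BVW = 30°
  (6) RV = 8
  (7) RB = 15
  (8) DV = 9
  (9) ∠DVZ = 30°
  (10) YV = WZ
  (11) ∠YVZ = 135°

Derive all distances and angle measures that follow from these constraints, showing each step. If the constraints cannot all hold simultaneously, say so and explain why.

The constraints are consistent.

From the given relations:
  YV = WZ = 11

Step 1: From WV = 10, VB = 8, and ∠WVB = 30°, by the law of cosines:
  WB² = WV² + VB² - 2·WV·VB·cos(30°) = 100 + 64 - 138.6 = 25.44
  WB ≈ 5.04

Step 2: From ZV = 4, VD = 9, and ∠ZVD = 30°, by the law of cosines:
  ZD² = ZV² + VD² - 2·ZV·VD·cos(30°) = 16 + 81 - 62.35 = 34.65
  ZD ≈ 5.89

Step 3: From ZV = 4, VY = 11, and ∠ZVY = 135°, by the law of cosines:
  ZY² = ZV² + VY² - 2·ZV·VY·cos(135°) = 16 + 121 + 62.23 = 199.2
  ZY ≈ 14.11

Step 4: From VB = 8, VR = 8, BR = 15, by the inverse law of cosines:
  cos(∠BVR) = (VB² + VR² - BR²) / (2·VB·VR)
  ∠BVR = 139.27°

Step 5: From VW = 10, VZ = 4, WZ = 11, by the inverse law of cosines:
  cos(∠WVZ) = (VW² + VZ² - WZ²) / (2·VW·VZ)
  ∠WVZ = 93.58°

Step 6: From WV = 10, WZ = 11, VZ = 4, by the inverse law of cosines:
  cos(∠VWZ) = (WV² + WZ² - VZ²) / (2·WV·WZ)
  ∠VWZ = 21.28°

Step 7: From ZV = 4, ZW = 11, VW = 10, by the inverse law of cosines:
  cos(∠VZW) = (ZV² + ZW² - VW²) / (2·ZV·ZW)
  ∠VZW = 65.14°

Step 8: From BR = 15, BV = 8, RV = 8, by the inverse law of cosines:
  cos(∠RBV) = (BR² + BV² - RV²) / (2·BR·BV)
  ∠RBV = 20.36°

Step 9: From RB = 15, RV = 8, BV = 8, by the inverse law of cosines:
  cos(∠BRV) = (RB² + RV² - BV²) / (2·RB·RV)
  ∠BRV = 20.36°

Step 10: From WB = 5.04, WV = 10, BV = 8, by the inverse law of cosines:
  cos(∠BWV) = (WB² + WV² - BV²) / (2·WB·WV)
  ∠BWV = 52.48°

Step 11: From ZD = 5.89, ZV = 4, DV = 9, by the inverse law of cosines:
  cos(∠DZV) = (ZD² + ZV² - DV²) / (2·ZD·ZV)
  ∠DZV = 130.14°

Step 12: From ZV = 4, ZY = 14.11, VY = 11, by the inverse law of cosines:
  cos(∠VZY) = (ZV² + ZY² - VY²) / (2·ZV·ZY)
  ∠VZY = 33.44°

Step 13: From BV = 8, BW = 5.04, VW = 10, by the inverse law of cosines:
  cos(∠VBW) = (BV² + BW² - VW²) / (2·BV·BW)
  ∠VBW = 97.52°

Step 14: From DV = 9, DZ = 5.89, VZ = 4, by the inverse law of cosines:
  cos(∠VDZ) = (DV² + DZ² - VZ²) / (2·DV·DZ)
  ∠VDZ = 19.86°

Step 15: From YV = 11, YZ = 14.11, VZ = 4, by the inverse law of cosines:
  cos(∠VYZ) = (YV² + YZ² - VZ²) / (2·YV·YZ)
  ∠VYZ = 11.56°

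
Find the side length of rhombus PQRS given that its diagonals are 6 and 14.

In a rhombus, the diagonals bisect each other perpendicularly, creating four congruent right triangles.
Each triangle has legs 3 (half of 6) and 7 (half of 14).
The hypotenuse of each right triangle is a side of the rhombus:
side = sqrt(3^2 + 7^2) = sqrt(58)

sqrt(58)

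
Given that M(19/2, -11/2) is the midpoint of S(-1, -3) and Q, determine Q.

Using the midpoint formula: M = ((x1 + x2)/2, (y1 + y2)/2)
We know M = (19/2, -11/2) and S = (-1, -3)
For x: 19/2 = (-1 + x2)/2, so x2 = 2*19/2 - -1 = 20
For y: -11/2 = (-3 + y2)/2, so y2 = 2*-11/2 - -3 = -8
Q = (20, -8)

(20, -8)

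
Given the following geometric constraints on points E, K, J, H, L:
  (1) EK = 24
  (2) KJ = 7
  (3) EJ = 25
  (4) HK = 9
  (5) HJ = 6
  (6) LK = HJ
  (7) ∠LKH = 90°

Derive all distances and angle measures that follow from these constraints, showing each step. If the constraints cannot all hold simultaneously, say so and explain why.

The constraints are consistent.

From the given relations:
  LK = HJ = 6

Step 1: From HK = 9, KL = 6, and ∠HKL = 90°, by the law of cosines:
  HL² = HK² + KL² - 2·HK·KL·cos(90°) = 81 + 36 - 0 = 117
  HL = 3·√13

Step 2: From EJ = 25, EK = 24, JK = 7, by the inverse law of cosines:
  cos(∠JEK) = (EJ² + EK² - JK²) / (2·EJ·EK)
  ∠JEK = 16.26°

Step 3: From KE = 24, KJ = 7, EJ = 25, by the inverse law of cosines:
  cos(∠EKJ) = (KE² + KJ² - EJ²) / (2·KE·KJ)
  ∠EKJ = 90°

Step 4: From KH = 9, KJ = 7, HJ = 6, by the inverse law of cosines:
  cos(∠HKJ) = (KH² + KJ² - HJ²) / (2·KH·KJ)
  ∠HKJ = 41.75°

Step 5: From JE = 25, JK = 7, EK = 24, by the inverse law of cosines:
  cos(∠EJK) = (JE² + JK² - EK²) / (2·JE·JK)
  ∠EJK = 73.74°

Step 6: From JH = 6, JK = 7, HK = 9, by the inverse law of cosines:
  cos(∠HJK) = (JH² + JK² - HK²) / (2·JH·JK)
  ∠HJK = 87.27°

Step 7: From HJ = 6, HK = 9, JK = 7, by the inverse law of cosines:
  cos(∠JHK) = (HJ² + HK² - JK²) / (2·HJ·HK)
  ∠JHK = 50.98°

Step 8: From HK = 9, HL = 3·√13, KL = 6, by the inverse law of cosines:
  cos(∠KHL) = (HK² + HL² - KL²) / (2·HK·HL)
  ∠KHL = 33.69°

Step 9: From LH = 3·√13, LK = 6, HK = 9, by the inverse law of cosines:
  cos(∠HLK) = (LH² + LK² - HK²) / (2·LH·LK)
  ∠HLK = 56.31°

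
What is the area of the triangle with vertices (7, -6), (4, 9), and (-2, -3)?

Using the Shoelace formula for a triangle:
Area = (1/2)|x0(y1 - y2) + x1(y2 - y0) + x2(y0 - y1)|
Area = (1/2)|7(9 - -3) + 4(-3 - -6) + -2(-6 - 9)|
Area = (1/2)|84 + 12 + 30|
Area = (1/2)|126|
Area = (1/2)(126)
Area = 63

63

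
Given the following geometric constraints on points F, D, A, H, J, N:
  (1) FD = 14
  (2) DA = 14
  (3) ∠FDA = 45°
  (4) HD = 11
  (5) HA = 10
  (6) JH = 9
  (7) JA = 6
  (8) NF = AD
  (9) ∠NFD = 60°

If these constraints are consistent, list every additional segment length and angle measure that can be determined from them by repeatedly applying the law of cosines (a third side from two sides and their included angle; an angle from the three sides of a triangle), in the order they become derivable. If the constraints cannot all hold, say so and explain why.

The constraints are consistent. Derivable facts, in order:
After 1 step:
- DN = 14
- FA ≈ 10.72
- ∠ADH = 45.21°
- ∠AHD = 83.48°
- ∠AHJ = 36.34°
- ∠AJH = 80.94°
- ∠DAH = 51.32°
- ∠HAJ = 62.72°
After 2 steps:
- ∠AFD = 67.5°
- ∠DAF = 67.5°
- ∠DNF = 60°
- ∠FDN = 60°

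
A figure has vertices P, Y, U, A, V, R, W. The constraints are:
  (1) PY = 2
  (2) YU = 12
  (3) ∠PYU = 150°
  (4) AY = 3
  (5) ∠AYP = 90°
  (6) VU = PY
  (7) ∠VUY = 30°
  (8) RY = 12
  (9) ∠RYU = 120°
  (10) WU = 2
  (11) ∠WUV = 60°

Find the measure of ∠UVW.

From the given relations: VU = PY = 2.
Step 1: By the law of cosines on triangle VUW: VW² = 2² + 2² − 2·2·2·cos(60°) = 4, so VW = 2.
Step 2: By the inverse law of cosines on triangle UVW: cos(∠UVW) = (2² + 2² − 2²) / (2·2·2) = 4/8 = 0.5, so ∠UVW = 60°.

Therefore, the measure of angle ∠UVW = 60°.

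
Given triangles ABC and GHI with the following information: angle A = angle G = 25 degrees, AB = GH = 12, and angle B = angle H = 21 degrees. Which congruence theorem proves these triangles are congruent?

The given information matches ASA: Two pairs of corresponding angles and the included side are equal (Angle-Side-Angle).

ASA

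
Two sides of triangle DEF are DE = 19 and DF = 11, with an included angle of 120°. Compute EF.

By the law of cosines: EF^2 = DE^2 + DF^2 - 2*DE*DF*cos(D)
EF^2 = 19^2 + 11^2 - 2*19*11*cos(120°)
EF^2 = 361 + 121 - 418*(-1/2)
EF^2 = 691
EF = sqrt(691)

sqrt(691)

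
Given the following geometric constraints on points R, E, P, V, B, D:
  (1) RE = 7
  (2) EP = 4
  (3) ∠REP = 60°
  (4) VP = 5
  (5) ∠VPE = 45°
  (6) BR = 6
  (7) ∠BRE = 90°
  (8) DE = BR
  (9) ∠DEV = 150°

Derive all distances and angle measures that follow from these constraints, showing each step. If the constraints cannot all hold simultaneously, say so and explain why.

The constraints are consistent.

From the given relations:
  DE = BR = 6

Step 1: From RE = 7, EP = 4, and ∠REP = 60°, by the law of cosines:
  RP² = RE² + EP² - 2·RE·EP·cos(60°) = 49 + 16 - 28 = 37
  RP = √37

Step 2: From EP = 4, PV = 5, and ∠EPV = 45°, by the law of cosines:
  EV² = EP² + PV² - 2·EP·PV·cos(45°) = 16 + 25 - 28.28 = 12.72
  EV ≈ 3.57

Step 3: From ER = 7, RB = 6, and ∠ERB = 90°, by the law of cosines:
  EB² = ER² + RB² - 2·ER·RB·cos(90°) = 49 + 36 - 0 = 85
  EB = √85

Step 4: From VE = 3.57, ED = 6, and ∠VED = 150°, by the law of cosines:
  VD² = VE² + ED² - 2·VE·ED·cos(150°) = 12.72 + 36 + 37.06 = 85.77
  VD ≈ 9.26

Step 5: From RE = 7, RP = √37, EP = 4, by the inverse law of cosines:
  cos(∠ERP) = (RE² + RP² - EP²) / (2·RE·RP)
  ∠ERP = 34.72°

Step 6: From EB = √85, ER = 7, BR = 6, by the inverse law of cosines:
  cos(∠BER) = (EB² + ER² - BR²) / (2·EB·ER)
  ∠BER = 40.6°

Step 7: From EP = 4, EV = 3.57, PV = 5, by the inverse law of cosines:
  cos(∠PEV) = (EP² + EV² - PV²) / (2·EP·EV)
  ∠PEV = 82.52°

Step 8: From PE = 4, PR = √37, ER = 7, by the inverse law of cosines:
  cos(∠EPR) = (PE² + PR² - ER²) / (2·PE·PR)
  ∠EPR = 85.28°

Step 9: From VE = 3.57, VP = 5, EP = 4, by the inverse law of cosines:
  cos(∠EVP) = (VE² + VP² - EP²) / (2·VE·VP)
  ∠EVP = 52.48°

Step 10: From BE = √85, BR = 6, ER = 7, by the inverse law of cosines:
  cos(∠EBR) = (BE² + BR² - ER²) / (2·BE·BR)
  ∠EBR = 49.4°

Step 11: From VD = 9.26, VE = 3.57, DE = 6, by the inverse law of cosines:
  cos(∠DVE) = (VD² + VE² - DE²) / (2·VD·VE)
  ∠DVE = 18.9°

Step 12: From DE = 6, DV = 9.26, EV = 3.57, by the inverse law of cosines:
  cos(∠EDV) = (DE² + DV² - EV²) / (2·DE·DV)
  ∠EDV = 11.1°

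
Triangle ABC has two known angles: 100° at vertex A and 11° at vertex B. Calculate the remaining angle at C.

angle C = 180 - 100 - 11 = 69 degrees.

69 degrees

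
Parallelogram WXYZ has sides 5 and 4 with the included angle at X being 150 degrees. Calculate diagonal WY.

Law of cosines: d^2 = 5^2 + 4^2 - 2(5)(4)cos(150°) = 20*sqrt(3) + 41, so d = sqrt(20*sqrt(3) + 41).

sqrt(20*sqrt(3) + 41)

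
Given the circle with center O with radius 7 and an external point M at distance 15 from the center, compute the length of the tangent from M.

tangent = √(d² - r²) = √(15² - 7²) = √(225 - 49) = √176 = 4*sqrt(11)

4*sqrt(11)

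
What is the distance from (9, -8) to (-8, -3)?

d = sqrt((-8 - 9)^2 + (-3 - -8)^2)
d = sqrt(-17^2 + 5^2)
d = sqrt(289 + 25)
d = sqrt(314)

sqrt(314)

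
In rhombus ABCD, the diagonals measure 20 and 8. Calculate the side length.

The diagonals of a rhombus bisect each other at right angles.
Half-diagonals: 20/2 = 10 and 8/2 = 4
side = sqrt(10^2 + 4^2)
side = sqrt(100 + 16)
side = sqrt(116) = 2*sqrt(29)

2*sqrt(29)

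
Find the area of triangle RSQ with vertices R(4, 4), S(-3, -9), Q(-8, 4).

Shoelace: Area = (1/2)|4(-9-4) + -3(4-4) + -8(4--9)| = (1/2)(156) = 78

78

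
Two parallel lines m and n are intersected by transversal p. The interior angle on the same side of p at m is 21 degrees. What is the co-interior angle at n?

Co-interior (same-side interior) angles are between the parallel lines on the same side of the transversal.
Unlike corresponding or alternate interior angles, they are supplementary rather than equal.
So the angle = 180 - 21 = 159 degrees.

159 degrees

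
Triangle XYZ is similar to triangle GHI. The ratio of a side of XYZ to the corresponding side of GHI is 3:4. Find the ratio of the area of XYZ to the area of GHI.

The ratio of areas of similar triangles equals the square of the side ratio.
Side ratio = 3:4
Area ratio = (3/4)^2 = 9/16 = 9:16

9:16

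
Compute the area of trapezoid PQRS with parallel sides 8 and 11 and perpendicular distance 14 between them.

A trapezoid's area equals the midsegment times the height.
The midsegment is (8 + 11) / 2 = 19/2.
Area = 19/2 * 14 = 133.

133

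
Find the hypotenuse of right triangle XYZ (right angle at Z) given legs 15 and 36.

XY = sqrt(15^2 + 36^2) = sqrt(1521) = 39

39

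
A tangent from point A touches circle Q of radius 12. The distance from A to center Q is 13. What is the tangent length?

The tangent, radius, and line from the external point to the center form a right triangle.
The right angle is where the tangent meets the radius.
By the Pythagorean theorem: tangent² + 12² = 13²
tangent² = 169 - 144 = 25
tangent = 5

5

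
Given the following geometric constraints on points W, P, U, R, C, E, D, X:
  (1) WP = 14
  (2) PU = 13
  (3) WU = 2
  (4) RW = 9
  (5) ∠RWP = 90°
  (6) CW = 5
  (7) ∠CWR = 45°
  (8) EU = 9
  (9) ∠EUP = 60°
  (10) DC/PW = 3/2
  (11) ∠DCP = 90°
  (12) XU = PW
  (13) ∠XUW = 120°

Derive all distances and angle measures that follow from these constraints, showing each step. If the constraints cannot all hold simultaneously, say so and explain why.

The constraints are consistent.

From the given relations:
  DC = 3/2·PW = 3/2·14 = 21
  XU = PW = 14

Step 1: From WU = 2, UX = 14, and ∠WUX = 120°, by the law of cosines:
  WX² = WU² + UX² - 2·WU·UX·cos(120°) = 4 + 196 + 28 = 228
  WX = 2·√57

Step 2: From PW = 14, WR = 9, and ∠PWR = 90°, by the law of cosines:
  PR² = PW² + WR² - 2·PW·WR·cos(90°) = 196 + 81 - 0 = 277
  PR ≈ 16.64

Step 3: From PU = 13, UE = 9, and ∠PUE = 60°, by the law of cosines:
  PE² = PU² + UE² - 2·PU·UE·cos(60°) = 169 + 81 - 117 = 133
  PE = √133

Step 4: From RW = 9, WC = 5, and ∠RWC = 45°, by the law of cosines:
  RC² = RW² + WC² - 2·RW·WC·cos(45°) = 81 + 25 - 63.64 = 42.36
  RC ≈ 6.51

Step 5: From WP = 14, WU = 2, PU = 13, by the inverse law of cosines:
  cos(∠PWU) = (WP² + WU² - PU²) / (2·WP·WU)
  ∠PWU = 56.39°

Step 6: From PU = 13, PW = 14, UW = 2, by the inverse law of cosines:
  cos(∠UPW) = (PU² + PW² - UW²) / (2·PU·PW)
  ∠UPW = 7.36°

Step 7: From UP = 13, UW = 2, PW = 14, by the inverse law of cosines:
  cos(∠PUW) = (UP² + UW² - PW²) / (2·UP·UW)
  ∠PUW = 116.25°

Step 8: From WU = 2, WX = 2·√57, UX = 14, by the inverse law of cosines:
  cos(∠UWX) = (WU² + WX² - UX²) / (2·WU·WX)
  ∠UWX = 53.41°

Step 9: From PE = √133, PU = 13, EU = 9, by the inverse law of cosines:
  cos(∠EPU) = (PE² + PU² - EU²) / (2·PE·PU)
  ∠EPU = 42.52°

Step 10: From PR = 16.64, PW = 14, RW = 9, by the inverse law of cosines:
  cos(∠RPW) = (PR² + PW² - RW²) / (2·PR·PW)
  ∠RPW = 32.74°

Step 11: From RC = 6.51, RW = 9, CW = 5, by the inverse law of cosines:
  cos(∠CRW) = (RC² + RW² - CW²) / (2·RC·RW)
  ∠CRW = 32.9°

Step 12: From RP = 16.64, RW = 9, PW = 14, by the inverse law of cosines:
  cos(∠PRW) = (RP² + RW² - PW²) / (2·RP·RW)
  ∠PRW = 57.26°

Step 13: From CR = 6.51, CW = 5, RW = 9, by the inverse law of cosines:
  cos(∠RCW) = (CR² + CW² - RW²) / (2·CR·CW)
  ∠RCW = 102.1°

Step 14: From EP = √133, EU = 9, PU = 13, by the inverse law of cosines:
  cos(∠PEU) = (EP² + EU² - PU²) / (2·EP·EU)
  ∠PEU = 77.48°

Step 15: From XU = 14, XW = 2·√57, UW = 2, by the inverse law of cosines:
  cos(∠UXW) = (XU² + XW² - UW²) / (2·XU·XW)
  ∠UXW = 6.59°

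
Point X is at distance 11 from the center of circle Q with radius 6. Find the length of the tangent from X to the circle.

The tangent, radius, and line from the external point to the center form a right triangle.
The right angle is where the tangent meets the radius.
By the Pythagorean theorem: tangent² + 6² = 11²
tangent² = 121 - 36 = 85
tangent = sqrt(85)

sqrt(85)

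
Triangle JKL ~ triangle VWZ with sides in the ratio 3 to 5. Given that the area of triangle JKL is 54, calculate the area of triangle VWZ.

Area ratio = (3/5)^2 = 9/25. Area of VWZ = 54 * 25/9 = 150.

150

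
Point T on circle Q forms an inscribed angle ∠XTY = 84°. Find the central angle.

By the inscribed angle theorem, the central angle is twice the inscribed angle.
Central angle = 2 × 84° = 168°

168°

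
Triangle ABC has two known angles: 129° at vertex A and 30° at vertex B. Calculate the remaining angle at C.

The interior angles sum to 180°: angle C = 180 - 129 - 30 = 21°.
The triangle is obtuse (angles 129°, 30°, 21°).

21 degrees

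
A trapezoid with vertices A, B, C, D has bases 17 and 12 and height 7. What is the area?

Area = (17 + 12) * 7 / 2 = 203 / 2 = 203/2

203/2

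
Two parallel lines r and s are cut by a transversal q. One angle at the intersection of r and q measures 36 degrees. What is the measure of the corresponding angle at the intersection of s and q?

When a transversal crosses parallel lines, angles in the same position at each intersection are called corresponding angles.
These are always equal, so the answer is 36 degrees.

36 degrees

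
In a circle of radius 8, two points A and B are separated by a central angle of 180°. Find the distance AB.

Drop a perpendicular from the center to the chord, bisecting both the chord and the central angle.
Each half-chord = r sin(θ/2) = 8 sin(90°).
The full chord = 2 × 8 × sin(90°) = 16.

16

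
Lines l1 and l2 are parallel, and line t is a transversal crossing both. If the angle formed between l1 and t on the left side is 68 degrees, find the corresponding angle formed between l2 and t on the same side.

Corresponding angles are equal: 68 degrees.

68 degrees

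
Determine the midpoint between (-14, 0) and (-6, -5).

The midpoint is the average of the coordinates:
x: (-14 + -6)/2 = -10
y: (0 + -5)/2 = -5/2
Midpoint = (-10, -5/2)

(-10, -5/2)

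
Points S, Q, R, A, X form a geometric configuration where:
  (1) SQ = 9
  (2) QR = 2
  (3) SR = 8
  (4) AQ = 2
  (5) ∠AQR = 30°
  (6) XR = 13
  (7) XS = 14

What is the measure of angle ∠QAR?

Step 1: By the law of cosines on triangle AQR: AR² = 2² + 2² − 2·2·2·cos(30°) = 1.07, so AR ≈ 1.04.
Step 2: By the inverse law of cosines on triangle QAR: cos(∠QAR) = (2² + 1.04² − 2²) / (2·2·1.04) = 1.07/4.14 = 0.2588, so ∠QAR = 75°.

Therefore, the measure of angle ∠QAR = 75°.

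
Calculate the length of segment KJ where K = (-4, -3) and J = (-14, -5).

d = sqrt((-10)^2 + (-2)^2) = sqrt(104) = 2*sqrt(26)

2*sqrt(26)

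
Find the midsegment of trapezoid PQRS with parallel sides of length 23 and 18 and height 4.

The midsegment (median) of a trapezoid connects the midpoints of the non-parallel sides.
Its length is the average of the two bases: (23 + 18) / 2 = 41/2.

41/2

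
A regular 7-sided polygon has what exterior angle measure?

Each exterior angle of a regular n-gon is 360 / n.
For n = 7: 360 / 7 = 360/7 degrees.

360/7 degrees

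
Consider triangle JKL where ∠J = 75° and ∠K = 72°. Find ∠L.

The interior angles sum to 180°: angle L = 180 - 75 - 72 = 33°.
The triangle is acute (angles 75°, 72°, 33°).

33 degrees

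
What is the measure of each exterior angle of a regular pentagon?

Each exterior angle of a regular n-gon is 360 / n.
For n = 5: 360 / 5 = 72 degrees.

72 degrees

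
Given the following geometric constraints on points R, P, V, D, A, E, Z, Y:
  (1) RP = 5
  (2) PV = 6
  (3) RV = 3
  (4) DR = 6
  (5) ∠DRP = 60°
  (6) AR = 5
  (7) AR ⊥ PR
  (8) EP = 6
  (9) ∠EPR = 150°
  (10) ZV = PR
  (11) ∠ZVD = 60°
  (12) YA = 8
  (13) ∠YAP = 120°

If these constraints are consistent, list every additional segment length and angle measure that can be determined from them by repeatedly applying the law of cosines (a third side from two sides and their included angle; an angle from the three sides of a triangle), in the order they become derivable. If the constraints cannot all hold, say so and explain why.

The constraints are consistent. Derivable facts, in order:
After 1 step:
- PA = 5·√2
- PD = √31
- RE ≈ 10.63
- ∠PRV = 93.82°
- ∠PVR = 56.25°
- ∠RPV = 29.93°
After 2 steps:
- PY ≈ 13.06
- ∠APR = 45°
- ∠DPR = 68.95°
- ∠ERP = 16.4°
- ∠PAR = 45°
- ∠PDR = 51.05°
- ∠PER = 13.6°
After 3 steps:
- ∠APY = 32.04°
- ∠AYP = 27.96°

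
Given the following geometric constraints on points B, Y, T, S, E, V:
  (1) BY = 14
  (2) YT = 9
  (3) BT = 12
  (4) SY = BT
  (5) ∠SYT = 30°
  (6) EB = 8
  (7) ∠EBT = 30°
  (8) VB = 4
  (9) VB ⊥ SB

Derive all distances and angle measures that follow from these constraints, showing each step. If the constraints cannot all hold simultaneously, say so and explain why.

The constraints are consistent.

From the given relations:
  SY = BT = 12

Step 1: From TY = 9, YS = 12, and ∠TYS = 30°, by the law of cosines:
  TS² = TY² + YS² - 2·TY·YS·cos(30°) = 81 + 144 - 187.1 = 37.94
  TS ≈ 6.16

Step 2: From TB = 12, BE = 8, and ∠TBE = 30°, by the law of cosines:
  TE² = TB² + BE² - 2·TB·BE·cos(30°) = 144 + 64 - 166.3 = 41.72
  TE ≈ 6.46

Step 3: From BT = 12, BY = 14, TY = 9, by the inverse law of cosines:
  cos(∠TBY) = (BT² + BY² - TY²) / (2·BT·BY)
  ∠TBY = 39.57°

Step 4: From YB = 14, YT = 9, BT = 12, by the inverse law of cosines:
  cos(∠BYT) = (YB² + YT² - BT²) / (2·YB·YT)
  ∠BYT = 58.14°

Step 5: From TB = 12, TY = 9, BY = 14, by the inverse law of cosines:
  cos(∠BTY) = (TB² + TY² - BY²) / (2·TB·TY)
  ∠BTY = 82.28°

Step 6: From TB = 12, TE = 6.46, BE = 8, by the inverse law of cosines:
  cos(∠BTE) = (TB² + TE² - BE²) / (2·TB·TE)
  ∠BTE = 38.26°

Step 7: From TS = 6.16, TY = 9, SY = 12, by the inverse law of cosines:
  cos(∠STY) = (TS² + TY² - SY²) / (2·TS·TY)
  ∠STY = 103.06°

Step 8: From ST = 6.16, SY = 12, TY = 9, by the inverse law of cosines:
  cos(∠TSY) = (ST² + SY² - TY²) / (2·ST·SY)
  ∠TSY = 46.94°

Step 9: From EB = 8, ET = 6.46, BT = 12, by the inverse law of cosines:
  cos(∠BET) = (EB² + ET² - BT²) / (2·EB·ET)
  ∠BET = 111.74°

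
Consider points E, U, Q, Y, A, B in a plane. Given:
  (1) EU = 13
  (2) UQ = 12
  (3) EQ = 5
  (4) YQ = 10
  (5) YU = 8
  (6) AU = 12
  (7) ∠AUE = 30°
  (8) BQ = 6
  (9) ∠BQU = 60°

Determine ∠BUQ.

Step 1: By the law of cosines on triangle UQB: UB² = 12² + 6² − 2·12·6·cos(60°) = 108, so UB = 6·√3.
Step 2: By the inverse law of cosines on triangle BUQ: cos(∠BUQ) = ((6·√3)² + 12² − 6²) / (2·6·√3·12) = 216/249.42 = 0.866, so ∠BUQ = 30°.

Therefore, the measure of angle ∠BUQ = 30°.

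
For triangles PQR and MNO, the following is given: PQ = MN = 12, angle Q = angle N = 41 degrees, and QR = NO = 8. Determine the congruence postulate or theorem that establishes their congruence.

The given information provides:
PQ = MN = 12, angle Q = angle N = 41 degrees, and QR = NO = 8
This matches the SAS congruence theorem.
Two pairs of corresponding sides and the included angle are equal (Side-Angle-Side).

SAS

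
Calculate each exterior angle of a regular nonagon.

Each exterior angle of a regular n-gon is 360 / n.
For n = 9: 360 / 9 = 40 degrees.

40 degrees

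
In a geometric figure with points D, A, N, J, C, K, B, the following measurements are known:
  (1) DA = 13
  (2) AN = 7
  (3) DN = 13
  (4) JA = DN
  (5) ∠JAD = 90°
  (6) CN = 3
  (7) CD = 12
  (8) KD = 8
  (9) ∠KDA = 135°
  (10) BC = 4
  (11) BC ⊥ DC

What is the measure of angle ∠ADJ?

From the given relations: JA = DN = 13.
Step 1: By the law of cosines on triangle DAJ: DJ² = 13² + 13² − 2·13·13·cos(90°) = 338, so DJ = 13·√2.
Step 2: By the inverse law of cosines on triangle ADJ: cos(∠ADJ) = (13² + (13·√2)² − 13²) / (2·13·13·√2) = 338/478 = 0.7071, so ∠ADJ = 45°.

Therefore, the measure of angle ∠ADJ = 45°.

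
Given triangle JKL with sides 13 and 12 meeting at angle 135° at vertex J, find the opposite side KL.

By the law of cosines: KL^2 = JK^2 + JL^2 - 2*JK*JL*cos(J)
KL^2 = 13^2 + 12^2 - 2*13*12*cos(135°)
KL^2 = 169 + 144 - 312*(-sqrt(2)/2)
KL^2 = 156*sqrt(2) + 313
KL = sqrt(156*sqrt(2) + 313)

sqrt(156*sqrt(2) + 313)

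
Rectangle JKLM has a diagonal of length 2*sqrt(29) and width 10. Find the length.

Using the Pythagorean theorem: d^2 = a^2 + b^2
b^2 = d^2 - a^2
b^2 = 116 - 100
b^2 = 16
b = sqrt(16) = 4

4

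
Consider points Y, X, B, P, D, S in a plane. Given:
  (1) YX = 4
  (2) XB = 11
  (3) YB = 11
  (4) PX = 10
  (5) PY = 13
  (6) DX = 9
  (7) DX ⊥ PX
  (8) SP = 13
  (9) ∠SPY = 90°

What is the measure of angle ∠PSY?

Step 1: By the law of cosines on triangle SPY: SY² = 13² + 13² − 2·13·13·cos(90°) = 338, so SY = 13·√2.
Step 2: By the inverse law of cosines on triangle PSY: cos(∠PSY) = (13² + (13·√2)² − 13²) / (2·13·13·√2) = 338/478 = 0.7071, so ∠PSY = 45°.

Therefore, the measure of angle ∠PSY = 45°.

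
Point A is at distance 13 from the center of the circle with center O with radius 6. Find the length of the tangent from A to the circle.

tangent = √(d² - r²) = √(13² - 6²) = √(169 - 36) = √133 = sqrt(133)

sqrt(133)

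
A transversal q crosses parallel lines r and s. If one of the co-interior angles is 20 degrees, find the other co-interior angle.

Co-interior angles (same-side interior) formed by parallel lines and a transversal are supplementary (sum to 180 degrees).
The given angle is 20 degrees.
The co-interior angle = 180 - 20 = 160 degrees.

160 degrees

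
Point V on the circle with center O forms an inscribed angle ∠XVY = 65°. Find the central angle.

Central angle = 2 × 65° = 130° (inscribed angle theorem).

130°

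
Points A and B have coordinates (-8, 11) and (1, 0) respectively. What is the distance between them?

d = sqrt((1 - -8)^2 + (0 - 11)^2)
d = sqrt(9^2 + -11^2)
d = sqrt(81 + 121)
d = sqrt(202)

sqrt(202)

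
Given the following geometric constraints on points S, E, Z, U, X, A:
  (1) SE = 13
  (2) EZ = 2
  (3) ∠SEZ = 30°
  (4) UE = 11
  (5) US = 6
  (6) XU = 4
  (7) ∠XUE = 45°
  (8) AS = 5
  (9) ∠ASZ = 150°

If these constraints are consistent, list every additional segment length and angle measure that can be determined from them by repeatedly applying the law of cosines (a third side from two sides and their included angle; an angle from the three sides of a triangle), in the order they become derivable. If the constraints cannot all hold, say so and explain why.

The constraints are consistent. Derivable facts, in order:
After 1 step:
- EX ≈ 8.65
- SZ ≈ 11.31
- ∠ESU = 57.42°
- ∠EUS = 95.22°
- ∠SEU = 27.36°
After 2 steps:
- ZA ≈ 15.84
- ∠ESZ = 5.07°
- ∠EXU = 115.91°
- ∠EZS = 144.93°
- ∠UEX = 19.09°
After 3 steps:
- ∠AZS = 9.08°
- ∠SAZ = 20.92°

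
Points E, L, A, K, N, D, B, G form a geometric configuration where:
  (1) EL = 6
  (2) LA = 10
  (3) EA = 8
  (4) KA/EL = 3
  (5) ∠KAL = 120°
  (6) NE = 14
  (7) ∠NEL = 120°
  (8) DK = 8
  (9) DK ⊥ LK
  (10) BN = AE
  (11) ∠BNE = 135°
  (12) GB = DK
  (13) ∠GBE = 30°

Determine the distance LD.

From the given relations: KA = 3·EL = 3·6 = 18.
Step 1: By the law of cosines on triangle LAK: LK² = 10² + 18² − 2·10·18·cos(120°) = 604, so LK = 2·√151.
Step 2: By the law of cosines on triangle LKD: LD² = (2·√151)² + 8² − 2·2·√151·8·cos(90°) = 668, so LD = 2·√167.

Therefore, the length of LD = 2·√167.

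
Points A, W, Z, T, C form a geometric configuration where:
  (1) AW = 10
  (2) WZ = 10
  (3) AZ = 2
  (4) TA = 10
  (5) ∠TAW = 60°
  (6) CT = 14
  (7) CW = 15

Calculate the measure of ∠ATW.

Step 1: By the law of cosines on triangle TAW: TW² = 10² + 10² − 2·10·10·cos(60°) = 100, so TW = 10.
Step 2: By the inverse law of cosines on triangle ATW: cos(∠ATW) = (10² + 10² − 10²) / (2·10·10) = 100/200 = 0.5, so ∠ATW = 60°.

Therefore, the measure of angle ∠ATW = 60°.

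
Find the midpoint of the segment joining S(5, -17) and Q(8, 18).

The midpoint is the average of the coordinates:
x: (5 + 8)/2 = 13/2
y: (-17 + 18)/2 = 1/2
Midpoint = (13/2, 1/2)

(13/2, 1/2)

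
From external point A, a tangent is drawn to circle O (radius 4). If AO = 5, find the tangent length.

The tangent, radius, and line from the external point to the center form a right triangle.
The right angle is where the tangent meets the radius.
By the Pythagorean theorem: tangent² + 4² = 5²
tangent² = 25 - 16 = 9
tangent = 3

3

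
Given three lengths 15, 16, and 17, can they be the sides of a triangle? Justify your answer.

For three segments to close into a triangle, no single side can be as long as the other two combined.
The longest side is 17, and 15 + 16 = 31 > 17.
A triangle can be formed.

Yes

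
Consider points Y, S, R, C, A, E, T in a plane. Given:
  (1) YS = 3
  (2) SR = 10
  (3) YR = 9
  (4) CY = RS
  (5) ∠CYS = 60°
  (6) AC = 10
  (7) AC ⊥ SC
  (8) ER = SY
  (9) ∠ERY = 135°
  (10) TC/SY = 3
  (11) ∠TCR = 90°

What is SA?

From the given relations: CY = RS = 10.
Step 1: By the law of cosines on triangle CYS: CS² = 10² + 3² − 2·10·3·cos(60°) = 79, so CS = √79.
Step 2: By the law of cosines on triangle SCA: SA² = √79² + 10² − 2·√79·10·cos(90°) = 179, so SA = √179.

Therefore, the length of SA = √179.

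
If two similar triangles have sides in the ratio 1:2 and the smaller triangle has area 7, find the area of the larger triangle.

For similar figures, the area ratio equals the square of the side ratio.
Side ratio (the smaller triangle to the larger triangle) = 1:2, so area ratio = 1^2:2^2 = 1:4.
If the area of the smaller triangle is 7, then the area of the larger triangle = 7 * (4/1) = 28.

28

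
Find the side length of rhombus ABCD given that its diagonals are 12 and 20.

The diagonals of a rhombus bisect each other at right angles.
Half-diagonals: 12/2 = 6 and 20/2 = 10
side = sqrt(6^2 + 10^2)
side = sqrt(36 + 100)
side = sqrt(136) = 2*sqrt(34)

2*sqrt(34)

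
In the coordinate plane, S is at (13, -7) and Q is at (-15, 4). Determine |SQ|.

d = sqrt((-28)^2 + (11)^2) = sqrt(905)

sqrt(905)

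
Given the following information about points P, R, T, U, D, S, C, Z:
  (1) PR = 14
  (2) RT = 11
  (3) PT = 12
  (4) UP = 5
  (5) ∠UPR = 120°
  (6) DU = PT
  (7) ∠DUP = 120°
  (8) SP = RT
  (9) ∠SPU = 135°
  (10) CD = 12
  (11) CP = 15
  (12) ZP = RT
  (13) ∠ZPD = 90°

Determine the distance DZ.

From the given relations: DU = PT = 12; ZP = RT = 11.
Step 1: By the law of cosines on triangle DUP: DP² = 12² + 5² − 2·12·5·cos(120°) = 229, so DP ≈ 15.13.
Step 2: By the law of cosines on triangle DPZ: DZ² = 15.13² + 11² − 2·15.13·11·cos(90°) = 350, so DZ = 5·√14.

Therefore, the length of DZ = 5·√14.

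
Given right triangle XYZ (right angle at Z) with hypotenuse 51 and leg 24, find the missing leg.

Rearranging the Pythagorean theorem to solve for the unknown leg:
leg^2 = hypotenuse^2 - known_leg^2 = 2601 - 576 = 2025
leg = sqrt(2025) = 45.

45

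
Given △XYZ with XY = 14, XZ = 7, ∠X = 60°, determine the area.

Area = (1/2) * XY * XZ * sin(X)
Area = (1/2) * 14 * 7 * sin(60°)
Area = (1/2) * 14 * 7 * sqrt(3)/2
Area = 49*sqrt(3)/2

49*sqrt(3)/2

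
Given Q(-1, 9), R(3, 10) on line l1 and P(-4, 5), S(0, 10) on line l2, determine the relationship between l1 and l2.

Slope of line 1: m1 = (10 - 9)/(3 - -1) = 1/4 = 1/4
Slope of line 2: m2 = (10 - 5)/(0 - -4) = 5/4 = 5/4
For parallel lines we need equal slopes: 1/4 != 5/4.
For perpendicular lines we need m1*m2 = -1: (1/4)(5/4) = 5/16 != -1.
Since neither condition holds, the lines are neither parallel nor perpendicular.

Neither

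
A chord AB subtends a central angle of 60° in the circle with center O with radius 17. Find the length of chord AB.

Chord = 2(17) sin(30°) = 17

17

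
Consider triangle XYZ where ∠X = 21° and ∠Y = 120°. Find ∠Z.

The interior angles sum to 180°: angle Z = 180 - 21 - 120 = 39°.
The triangle is obtuse (angles 21°, 120°, 39°).

39 degrees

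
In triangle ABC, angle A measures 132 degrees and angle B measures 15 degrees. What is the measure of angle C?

angle C = 180 - 132 - 15 = 33 degrees.

33 degrees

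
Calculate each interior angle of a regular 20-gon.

Each interior angle of a regular n-gon is (n - 2) * 180 / n.
For n = 20: (20 - 2) * 180 / 20 = 3240/20 = 162 degrees.

162 degrees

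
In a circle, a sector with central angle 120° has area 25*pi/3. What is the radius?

Sector area A = πr² × θ/360, so r² = 360A / (πθ).
r² = 360 × 25*pi/3 / (π × 120)
r² = 25
r = 5

5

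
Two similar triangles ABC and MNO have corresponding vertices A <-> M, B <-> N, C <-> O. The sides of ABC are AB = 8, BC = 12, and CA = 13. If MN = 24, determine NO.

k = 24/8 = 3. NO = 3 * 12 = 36.

36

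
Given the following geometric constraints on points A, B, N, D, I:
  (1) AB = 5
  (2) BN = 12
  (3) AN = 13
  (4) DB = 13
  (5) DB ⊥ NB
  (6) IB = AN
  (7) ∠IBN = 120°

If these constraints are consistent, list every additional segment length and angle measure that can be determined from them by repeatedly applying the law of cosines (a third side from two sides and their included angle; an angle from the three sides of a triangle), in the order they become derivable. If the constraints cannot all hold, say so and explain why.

The constraints are consistent. Derivable facts, in order:
After 1 step:
- ND ≈ 17.69
- NI ≈ 21.66
- ∠ABN = 90°
- ∠ANB = 22.62°
- ∠BAN = 67.38°
After 2 steps:
- ∠BDN = 42.71°
- ∠BIN = 28.68°
- ∠BND = 47.29°
- ∠BNI = 31.32°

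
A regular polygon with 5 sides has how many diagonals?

The number of diagonals in an n-gon is n(n - 3)/2.
For n = 5: 5(5 - 3)/2 = 5 × 2 / 2 = 5.

5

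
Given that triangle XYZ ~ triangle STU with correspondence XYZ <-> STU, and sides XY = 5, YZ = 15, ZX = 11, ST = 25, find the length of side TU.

Similar triangles have proportional sides. Setting up the proportion:
ST / XY = TU / YZ
25 / 5 = TU / 15
TU = 15 * 25 / 5 = 75.

75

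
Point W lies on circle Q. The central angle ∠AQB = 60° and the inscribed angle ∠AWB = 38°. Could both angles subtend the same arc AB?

By the inscribed angle theorem, the inscribed angle for a central angle of 60° should be 60° / 2 = 30°.
The given inscribed angle is 38°, which does not equal 30°.
Therefore, no, they do not correspond to the same arc.

No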